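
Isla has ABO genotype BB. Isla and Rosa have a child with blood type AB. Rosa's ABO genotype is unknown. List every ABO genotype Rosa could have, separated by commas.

AA, AB, AO

For each candidate genotype of Rosa, check whether crossing it with BB can produce every observed child phenotype.
  AA → possible child types {AB} ✓
  AB → possible child types {B, AB} ✓
  AO → possible child types {B, AB} ✓
  BB → possible child types {B} ✗
  BO → possible child types {B} ✗
  OO → possible child types {B} ✗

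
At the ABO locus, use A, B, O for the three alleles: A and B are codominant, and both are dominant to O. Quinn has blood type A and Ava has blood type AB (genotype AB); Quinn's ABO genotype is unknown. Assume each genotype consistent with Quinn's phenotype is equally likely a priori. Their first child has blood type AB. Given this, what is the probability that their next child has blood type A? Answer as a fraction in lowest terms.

1/2

Possible genotypes: Quinn ∈ {AA, AO}; Ava ∈ {AB}.
Weight each parental genotype pair by prior × P(type-AB child):
  AA × AB: posterior weight 2/3; P(next child type A) = 1/2.
  AO × AB: posterior weight 1/3; P(next child type A) = 1/2.
Weighted sum = 1/2.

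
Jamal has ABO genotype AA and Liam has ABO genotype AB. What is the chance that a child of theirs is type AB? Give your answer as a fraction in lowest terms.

ABO cross AA × AB → offspring phenotypes: 1/2 A, 1/2 AB.
So P(type AB) = 1/2.

1/2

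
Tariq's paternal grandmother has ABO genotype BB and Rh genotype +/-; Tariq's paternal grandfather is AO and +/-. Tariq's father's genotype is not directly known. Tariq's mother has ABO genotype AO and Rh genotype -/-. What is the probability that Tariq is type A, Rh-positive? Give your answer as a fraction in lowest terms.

Tariq's father's ABO genotype from BB × AO: 1/2 AB, 1/2 BO.
Crossing each possibility with the mother AO and summing P(type A): 1/2·1/2 + 1/2·1/4 = 3/8.
Similarly for Rh via the father's Rh distribution: P(Rh+) = 1/2.
Independent loci: 3/8 × 1/2 = 3/16.

3/16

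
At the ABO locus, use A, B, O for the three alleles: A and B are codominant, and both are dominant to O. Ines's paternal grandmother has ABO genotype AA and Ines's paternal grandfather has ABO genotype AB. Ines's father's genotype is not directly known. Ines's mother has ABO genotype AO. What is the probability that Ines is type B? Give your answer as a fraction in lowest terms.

Ines's father's ABO genotype from AA × AB: 1/2 AA, 1/2 AB.
Crossing each possibility with the mother AO and summing P(type B): 1/2·0 + 1/2·1/4 = 1/8.

1/8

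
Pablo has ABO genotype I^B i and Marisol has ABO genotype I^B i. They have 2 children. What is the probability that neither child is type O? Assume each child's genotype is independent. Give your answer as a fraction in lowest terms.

9/16

ABO cross I^B i × I^B i → 1/4 O, 3/4 B.
So P(type O) = 1/4 per child.
P(not type O) = 3/4 for one child; (3/4)^2 = 9/16.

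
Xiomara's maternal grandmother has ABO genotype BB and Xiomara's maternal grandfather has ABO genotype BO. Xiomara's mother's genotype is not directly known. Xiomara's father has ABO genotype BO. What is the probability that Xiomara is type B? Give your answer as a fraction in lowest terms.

7/8

Xiomara's mother's ABO genotype from BB × BO: 1/2 BB, 1/2 BO.
Crossing each possibility with the father BO and summing P(type B): 1/2·1 + 1/2·3/4 = 7/8.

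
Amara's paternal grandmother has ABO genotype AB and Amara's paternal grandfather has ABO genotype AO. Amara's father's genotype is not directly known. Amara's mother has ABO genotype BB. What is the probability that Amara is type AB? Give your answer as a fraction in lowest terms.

1/2

Amara's father's ABO genotype from AB × AO: 1/4 AA, 1/4 AB, 1/4 AO, 1/4 BO.
Crossing each possibility with the mother BB and summing P(type AB): 1/4·1 + 1/4·1/2 + 1/4·1/2 + 1/4·0 = 1/2.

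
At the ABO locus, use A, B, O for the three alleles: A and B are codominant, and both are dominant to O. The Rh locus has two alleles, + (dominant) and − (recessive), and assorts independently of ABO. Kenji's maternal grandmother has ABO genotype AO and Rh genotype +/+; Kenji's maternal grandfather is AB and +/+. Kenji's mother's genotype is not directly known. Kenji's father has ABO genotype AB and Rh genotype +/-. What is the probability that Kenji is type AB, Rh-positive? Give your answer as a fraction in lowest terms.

Kenji's mother's ABO genotype from AO × AB: 1/4 AA, 1/4 AB, 1/4 AO, 1/4 BO.
Crossing each possibility with the father AB and summing P(type AB): 1/4·1/2 + 1/4·1/2 + 1/4·1/4 + 1/4·1/4 = 3/8.
Similarly for Rh via the mother's Rh distribution: P(Rh+) = 1.
Independent loci: 3/8 × 1 = 3/8.

3/8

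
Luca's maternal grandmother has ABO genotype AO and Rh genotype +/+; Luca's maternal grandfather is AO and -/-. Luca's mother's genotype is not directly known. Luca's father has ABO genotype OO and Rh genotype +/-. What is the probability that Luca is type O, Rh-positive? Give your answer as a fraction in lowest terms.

Luca's mother's ABO genotype from AO × AO: 1/4 AA, 1/2 AO, 1/4 OO.
Crossing each possibility with the father OO and summing P(type O): 1/4·0 + 1/2·1/2 + 1/4·1 = 1/2.
Similarly for Rh via the mother's Rh distribution: P(Rh+) = 3/4.
Independent loci: 1/2 × 3/4 = 3/8.

3/8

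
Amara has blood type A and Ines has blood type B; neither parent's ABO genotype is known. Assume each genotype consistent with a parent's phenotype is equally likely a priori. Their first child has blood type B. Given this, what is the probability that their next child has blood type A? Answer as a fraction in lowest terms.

1/12

Possible genotypes: Amara ∈ {I^A I^A, I^A i}; Ines ∈ {I^B I^B, I^B i}.
Weight each parental genotype pair by prior × P(type-B child):
  I^A i × I^B I^B: posterior weight 2/3; P(next child type A) = 0.
  I^A i × I^B i: posterior weight 1/3; P(next child type A) = 1/4.
Weighted sum = 1/12.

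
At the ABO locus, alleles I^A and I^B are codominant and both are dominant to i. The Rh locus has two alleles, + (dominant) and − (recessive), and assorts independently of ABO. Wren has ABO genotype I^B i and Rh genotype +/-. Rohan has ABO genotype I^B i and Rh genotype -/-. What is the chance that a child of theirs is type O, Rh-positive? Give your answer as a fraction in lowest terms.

1/8

ABO cross I^B i × I^B i → offspring phenotypes: 1/4 O, 3/4 B.
Rh cross +/- × -/- → 1/2 Rh+, 1/2 Rh-.
Independent loci: P(type O, Rh-positive) = 1/4 × 1/2 = 1/8.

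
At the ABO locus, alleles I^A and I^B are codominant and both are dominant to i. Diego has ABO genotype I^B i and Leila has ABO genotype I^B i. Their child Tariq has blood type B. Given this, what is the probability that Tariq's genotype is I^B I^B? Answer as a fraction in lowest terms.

1/3

Cross I^B i × I^B i → 1/4 I^B I^B, 1/2 I^B i, 1/4 i i.
Type-B genotypes among offspring: I^B I^B (1/4), I^B i (1/2); total 3/4.
P(I^B I^B | type B) = (1/4) / (3/4) = 1/3.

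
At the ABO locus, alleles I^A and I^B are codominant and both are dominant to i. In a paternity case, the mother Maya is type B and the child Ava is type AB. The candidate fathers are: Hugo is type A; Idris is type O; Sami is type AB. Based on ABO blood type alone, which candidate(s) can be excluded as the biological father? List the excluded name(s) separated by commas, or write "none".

A candidate is excluded only if no genotype consistent with his phenotype could produce a type AB child with a type B mother.
Idris (type O): no genotype consistent with that phenotype can produce a type-AB child with a type-B mother.

Idris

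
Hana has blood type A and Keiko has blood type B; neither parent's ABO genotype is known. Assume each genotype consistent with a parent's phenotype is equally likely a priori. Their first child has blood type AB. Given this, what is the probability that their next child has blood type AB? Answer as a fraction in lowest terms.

Possible genotypes: Hana ∈ {I^A I^A, I^A i}; Keiko ∈ {I^B I^B, I^B i}.
Weight each parental genotype pair by prior × P(type-AB child):
  I^A I^A × I^B I^B: posterior weight 4/9; P(next child type AB) = 1.
  I^A I^A × I^B i: posterior weight 2/9; P(next child type AB) = 1/2.
  I^A i × I^B I^B: posterior weight 2/9; P(next child type AB) = 1/2.
  I^A i × I^B i: posterior weight 1/9; P(next child type AB) = 1/4.
Weighted sum = 25/36.

25/36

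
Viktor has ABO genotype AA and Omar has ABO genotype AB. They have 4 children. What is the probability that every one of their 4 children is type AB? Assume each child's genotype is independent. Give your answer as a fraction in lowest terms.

1/16

ABO cross AA × AB → 1/2 A, 1/2 AB.
So P(type AB) = 1/2 per child.
All 4 independent: (1/2)^4 = 1/16.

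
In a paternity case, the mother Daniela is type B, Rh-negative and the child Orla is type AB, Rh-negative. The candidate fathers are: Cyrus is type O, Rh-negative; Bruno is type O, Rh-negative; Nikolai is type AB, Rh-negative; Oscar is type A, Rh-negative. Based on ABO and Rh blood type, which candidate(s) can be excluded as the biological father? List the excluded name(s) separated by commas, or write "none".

Cyrus, Bruno

A candidate is excluded only if no genotype consistent with his phenotype could produce a type AB, Rh-negative child with a type B, Rh-negative mother.
Cyrus (type O, Rh-): no genotype consistent with that phenotype can produce a type-AB Rh- child with a type-B mother.
Bruno (type O, Rh-): no genotype consistent with that phenotype can produce a type-AB Rh- child with a type-B mother.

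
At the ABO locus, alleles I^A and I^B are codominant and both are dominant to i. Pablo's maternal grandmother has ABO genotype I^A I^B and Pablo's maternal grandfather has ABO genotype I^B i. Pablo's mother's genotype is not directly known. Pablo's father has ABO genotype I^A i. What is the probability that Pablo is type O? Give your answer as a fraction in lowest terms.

Pablo's mother's ABO genotype from I^A I^B × I^B i: 1/4 I^A I^B, 1/4 I^A i, 1/4 I^B I^B, 1/4 I^B i.
Crossing each possibility with the father I^A i and summing P(type O): 1/4·0 + 1/4·1/4 + 1/4·0 + 1/4·1/4 = 1/8.

1/8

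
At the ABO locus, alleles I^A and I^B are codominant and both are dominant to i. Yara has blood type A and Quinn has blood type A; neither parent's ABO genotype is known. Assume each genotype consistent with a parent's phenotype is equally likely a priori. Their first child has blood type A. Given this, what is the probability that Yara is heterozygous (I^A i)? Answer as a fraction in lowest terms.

7/15

Possible genotypes: Yara ∈ {I^A I^A, I^A i}; Quinn ∈ {I^A I^A, I^A i}.
Weight each parental genotype pair by prior × P(type-A child):
  I^A I^A × I^A I^A: posterior weight 4/15.
  I^A I^A × I^A i: posterior weight 4/15.
  I^A i × I^A I^A: posterior weight 4/15.
  I^A i × I^A i: posterior weight 1/5.
Sum the posterior weight over pairs where Yara is I^A i: 7/15.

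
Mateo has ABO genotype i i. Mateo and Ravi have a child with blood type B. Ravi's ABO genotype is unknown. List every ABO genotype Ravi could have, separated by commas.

For each candidate genotype of Ravi, check whether crossing it with i i can produce every observed child phenotype.
  I^A I^A → possible child types {A} ✗
  I^A I^B → possible child types {A, B} ✓
  I^A i → possible child types {O, A} ✗
  I^B I^B → possible child types {B} ✓
  I^B i → possible child types {O, B} ✓
  i i → possible child types {O} ✗

I^A I^B, I^B I^B, I^B i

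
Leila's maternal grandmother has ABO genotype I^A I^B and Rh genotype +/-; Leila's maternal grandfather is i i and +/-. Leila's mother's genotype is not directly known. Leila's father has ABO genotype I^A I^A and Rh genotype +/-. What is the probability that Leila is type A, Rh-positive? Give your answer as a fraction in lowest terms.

9/16

Leila's mother's ABO genotype from I^A I^B × i i: 1/2 I^A i, 1/2 I^B i.
Crossing each possibility with the father I^A I^A and summing P(type A): 1/2·1 + 1/2·1/2 = 3/4.
Similarly for Rh via the mother's Rh distribution: P(Rh+) = 3/4.
Independent loci: 3/4 × 3/4 = 9/16.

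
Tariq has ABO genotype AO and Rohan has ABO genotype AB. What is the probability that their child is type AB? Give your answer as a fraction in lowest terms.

1/4

ABO cross AO × AB → offspring phenotypes: 1/2 A, 1/4 B, 1/4 AB.
So P(type AB) = 1/4.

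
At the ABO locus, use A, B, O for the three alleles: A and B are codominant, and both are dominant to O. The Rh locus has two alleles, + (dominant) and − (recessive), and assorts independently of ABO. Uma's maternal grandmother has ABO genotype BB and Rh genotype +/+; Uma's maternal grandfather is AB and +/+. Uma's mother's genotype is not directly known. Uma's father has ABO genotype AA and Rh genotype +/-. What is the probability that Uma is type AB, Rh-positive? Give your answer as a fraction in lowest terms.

3/4

Uma's mother's ABO genotype from BB × AB: 1/2 AB, 1/2 BB.
Crossing each possibility with the father AA and summing P(type AB): 1/2·1/2 + 1/2·1 = 3/4.
Similarly for Rh via the mother's Rh distribution: P(Rh+) = 1.
Independent loci: 3/4 × 1 = 3/4.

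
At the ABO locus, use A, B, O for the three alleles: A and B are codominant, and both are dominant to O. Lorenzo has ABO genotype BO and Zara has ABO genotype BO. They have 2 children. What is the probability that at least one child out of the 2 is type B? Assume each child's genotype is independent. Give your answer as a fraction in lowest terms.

ABO cross BO × BO → 1/4 O, 3/4 B.
So P(type B) = 3/4 per child.
P(none) = (1/4)^2 = 1/16; P(at least one) = 1 − 1/16 = 15/16.

15/16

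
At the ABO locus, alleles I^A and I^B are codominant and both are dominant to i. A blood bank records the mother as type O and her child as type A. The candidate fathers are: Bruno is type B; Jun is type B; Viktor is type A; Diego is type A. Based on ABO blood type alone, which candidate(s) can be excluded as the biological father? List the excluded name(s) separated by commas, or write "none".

A candidate is excluded only if no genotype consistent with his phenotype could produce a type A child with a type O mother.
Bruno (type B): no genotype consistent with that phenotype can produce a type-A child with a type-O mother.
Jun (type B): no genotype consistent with that phenotype can produce a type-A child with a type-O mother.

Bruno, Jun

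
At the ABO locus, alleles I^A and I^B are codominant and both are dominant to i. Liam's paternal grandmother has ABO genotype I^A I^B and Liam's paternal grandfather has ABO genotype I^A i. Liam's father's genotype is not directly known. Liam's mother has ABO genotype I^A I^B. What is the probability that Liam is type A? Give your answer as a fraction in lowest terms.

Liam's father's ABO genotype from I^A I^B × I^A i: 1/4 I^A I^A, 1/4 I^A I^B, 1/4 I^A i, 1/4 I^B i.
Crossing each possibility with the mother I^A I^B and summing P(type A): 1/4·1/2 + 1/4·1/4 + 1/4·1/2 + 1/4·1/4 = 3/8.

3/8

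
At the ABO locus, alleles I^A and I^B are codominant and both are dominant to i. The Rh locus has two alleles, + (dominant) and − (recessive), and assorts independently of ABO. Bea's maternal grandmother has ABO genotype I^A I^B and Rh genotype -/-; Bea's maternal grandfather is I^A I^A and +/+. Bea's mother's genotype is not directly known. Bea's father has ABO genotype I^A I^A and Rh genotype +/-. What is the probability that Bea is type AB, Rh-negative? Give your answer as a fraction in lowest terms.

1/16

Bea's mother's ABO genotype from I^A I^B × I^A I^A: 1/2 I^A I^A, 1/2 I^A I^B.
Crossing each possibility with the father I^A I^A and summing P(type AB): 1/2·0 + 1/2·1/2 = 1/4.
Similarly for Rh via the mother's Rh distribution: P(Rh-) = 1/4.
Independent loci: 1/4 × 1/4 = 1/16.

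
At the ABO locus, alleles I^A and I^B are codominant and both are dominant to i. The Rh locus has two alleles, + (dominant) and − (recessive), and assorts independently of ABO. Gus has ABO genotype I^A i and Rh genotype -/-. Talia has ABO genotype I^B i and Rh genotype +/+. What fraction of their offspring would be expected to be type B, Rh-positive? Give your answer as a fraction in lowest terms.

ABO cross I^A i × I^B i → offspring phenotypes: 1/4 O, 1/4 A, 1/4 B, 1/4 AB.
Rh cross -/- × +/+ → 1 Rh+.
Independent loci: P(type B, Rh-positive) = 1/4 × 1 = 1/4.

1/4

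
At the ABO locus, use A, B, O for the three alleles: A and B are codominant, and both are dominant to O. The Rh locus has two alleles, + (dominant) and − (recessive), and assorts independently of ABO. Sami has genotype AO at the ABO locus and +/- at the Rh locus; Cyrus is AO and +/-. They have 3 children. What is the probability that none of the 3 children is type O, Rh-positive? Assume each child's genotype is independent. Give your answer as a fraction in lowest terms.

ABO cross AO × AO → 1/4 O, 3/4 A.
Rh cross +/- × +/- → 3/4 Rh+, 1/4 Rh-; so P(type O, Rh-positive) = 1/4 × 3/4 = 3/16 per child.
P(not type O, Rh-positive) = 13/16 for one child; (13/16)^3 = 2197/4096.

2197/4096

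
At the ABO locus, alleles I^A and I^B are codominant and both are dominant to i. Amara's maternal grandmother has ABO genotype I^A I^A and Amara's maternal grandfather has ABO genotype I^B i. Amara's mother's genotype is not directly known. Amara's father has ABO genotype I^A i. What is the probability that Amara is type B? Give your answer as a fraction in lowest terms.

1/8

Amara's mother's ABO genotype from I^A I^A × I^B i: 1/2 I^A I^B, 1/2 I^A i.
Crossing each possibility with the father I^A i and summing P(type B): 1/2·1/4 + 1/2·0 = 1/8.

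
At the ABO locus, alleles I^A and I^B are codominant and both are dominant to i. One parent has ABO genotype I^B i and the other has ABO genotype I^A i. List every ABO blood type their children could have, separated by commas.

O, A, B, AB

Gametes from I^B i × I^A i give offspring ABO genotypes I^A I^B, I^A i, I^B i, i i, i.e. phenotypes O, A, B, AB.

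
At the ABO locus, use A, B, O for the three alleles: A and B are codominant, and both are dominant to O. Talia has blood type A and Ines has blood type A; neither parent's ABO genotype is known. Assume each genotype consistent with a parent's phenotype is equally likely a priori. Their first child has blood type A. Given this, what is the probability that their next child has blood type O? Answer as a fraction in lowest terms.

Possible genotypes: Talia ∈ {AA, AO}; Ines ∈ {AA, AO}.
Weight each parental genotype pair by prior × P(type-A child):
  AA × AA: posterior weight 4/15; P(next child type O) = 0.
  AA × AO: posterior weight 4/15; P(next child type O) = 0.
  AO × AA: posterior weight 4/15; P(next child type O) = 0.
  AO × AO: posterior weight 1/5; P(next child type O) = 1/4.
Weighted sum = 1/20.

1/20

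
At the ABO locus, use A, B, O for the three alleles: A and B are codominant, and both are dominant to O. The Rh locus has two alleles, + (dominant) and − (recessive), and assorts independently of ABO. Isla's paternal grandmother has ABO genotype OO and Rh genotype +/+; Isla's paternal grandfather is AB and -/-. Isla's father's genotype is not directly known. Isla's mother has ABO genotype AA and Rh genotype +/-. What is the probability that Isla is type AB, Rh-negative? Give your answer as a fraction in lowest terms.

Isla's father's ABO genotype from OO × AB: 1/2 AO, 1/2 BO.
Crossing each possibility with the mother AA and summing P(type AB): 1/2·0 + 1/2·1/2 = 1/4.
Similarly for Rh via the father's Rh distribution: P(Rh-) = 1/4.
Independent loci: 1/4 × 1/4 = 1/16.

1/16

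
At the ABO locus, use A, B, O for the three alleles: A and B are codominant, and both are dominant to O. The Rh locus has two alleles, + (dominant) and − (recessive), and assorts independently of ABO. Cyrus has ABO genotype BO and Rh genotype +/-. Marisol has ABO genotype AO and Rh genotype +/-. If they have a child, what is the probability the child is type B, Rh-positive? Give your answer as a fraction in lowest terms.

ABO cross BO × AO → offspring phenotypes: 1/4 O, 1/4 A, 1/4 B, 1/4 AB.
Rh cross +/- × +/- → 3/4 Rh+, 1/4 Rh-.
Independent loci: P(type B, Rh-positive) = 1/4 × 3/4 = 3/16.

3/16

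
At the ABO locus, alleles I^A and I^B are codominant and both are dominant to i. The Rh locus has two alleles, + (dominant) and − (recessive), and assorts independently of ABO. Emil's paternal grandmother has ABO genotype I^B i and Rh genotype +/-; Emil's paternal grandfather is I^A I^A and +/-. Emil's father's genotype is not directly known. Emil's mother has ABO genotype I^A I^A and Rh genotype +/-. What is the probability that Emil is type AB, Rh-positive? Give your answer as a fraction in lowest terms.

3/16

Emil's father's ABO genotype from I^B i × I^A I^A: 1/2 I^A I^B, 1/2 I^A i.
Crossing each possibility with the mother I^A I^A and summing P(type AB): 1/2·1/2 + 1/2·0 = 1/4.
Similarly for Rh via the father's Rh distribution: P(Rh+) = 3/4.
Independent loci: 1/4 × 3/4 = 3/16.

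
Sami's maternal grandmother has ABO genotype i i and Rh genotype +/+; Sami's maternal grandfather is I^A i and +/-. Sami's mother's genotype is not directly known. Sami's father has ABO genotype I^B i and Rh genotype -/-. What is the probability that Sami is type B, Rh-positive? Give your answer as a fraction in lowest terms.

9/32

Sami's mother's ABO genotype from i i × I^A i: 1/2 I^A i, 1/2 i i.
Crossing each possibility with the father I^B i and summing P(type B): 1/2·1/4 + 1/2·1/2 = 3/8.
Similarly for Rh via the mother's Rh distribution: P(Rh+) = 3/4.
Independent loci: 3/8 × 3/4 = 9/32.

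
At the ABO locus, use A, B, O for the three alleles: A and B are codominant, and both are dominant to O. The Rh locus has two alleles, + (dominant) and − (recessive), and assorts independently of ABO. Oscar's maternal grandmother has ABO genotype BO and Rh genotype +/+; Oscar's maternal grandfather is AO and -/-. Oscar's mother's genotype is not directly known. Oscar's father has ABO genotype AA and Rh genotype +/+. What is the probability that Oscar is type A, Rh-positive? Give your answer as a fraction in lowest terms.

Oscar's mother's ABO genotype from BO × AO: 1/4 AB, 1/4 AO, 1/4 BO, 1/4 OO.
Crossing each possibility with the father AA and summing P(type A): 1/4·1/2 + 1/4·1 + 1/4·1/2 + 1/4·1 = 3/4.
Similarly for Rh via the mother's Rh distribution: P(Rh+) = 1.
Independent loci: 3/4 × 1 = 3/4.

3/4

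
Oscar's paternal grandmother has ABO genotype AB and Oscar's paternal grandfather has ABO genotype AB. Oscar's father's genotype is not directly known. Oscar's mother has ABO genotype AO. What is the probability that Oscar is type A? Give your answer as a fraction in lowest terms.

Oscar's father's ABO genotype from AB × AB: 1/4 AA, 1/2 AB, 1/4 BB.
Crossing each possibility with the mother AO and summing P(type A): 1/4·1 + 1/2·1/2 + 1/4·0 = 1/2.

1/2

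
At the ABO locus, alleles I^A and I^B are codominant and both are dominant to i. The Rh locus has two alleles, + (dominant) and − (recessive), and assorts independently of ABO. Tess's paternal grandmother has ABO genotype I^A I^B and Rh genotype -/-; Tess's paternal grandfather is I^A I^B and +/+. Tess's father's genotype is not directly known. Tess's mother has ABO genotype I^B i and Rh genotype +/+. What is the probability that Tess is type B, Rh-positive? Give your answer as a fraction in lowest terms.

1/2

Tess's father's ABO genotype from I^A I^B × I^A I^B: 1/4 I^A I^A, 1/2 I^A I^B, 1/4 I^B I^B.
Crossing each possibility with the mother I^B i and summing P(type B): 1/4·0 + 1/2·1/2 + 1/4·1 = 1/2.
Similarly for Rh via the father's Rh distribution: P(Rh+) = 1.
Independent loci: 1/2 × 1 = 1/2.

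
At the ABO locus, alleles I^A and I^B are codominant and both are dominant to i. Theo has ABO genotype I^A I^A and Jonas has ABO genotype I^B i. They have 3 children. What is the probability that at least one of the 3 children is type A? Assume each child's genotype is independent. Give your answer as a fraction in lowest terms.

ABO cross I^A I^A × I^B i → 1/2 A, 1/2 AB.
So P(type A) = 1/2 per child.
P(none) = (1/2)^3 = 1/8; P(at least one) = 1 − 1/8 = 7/8.

7/8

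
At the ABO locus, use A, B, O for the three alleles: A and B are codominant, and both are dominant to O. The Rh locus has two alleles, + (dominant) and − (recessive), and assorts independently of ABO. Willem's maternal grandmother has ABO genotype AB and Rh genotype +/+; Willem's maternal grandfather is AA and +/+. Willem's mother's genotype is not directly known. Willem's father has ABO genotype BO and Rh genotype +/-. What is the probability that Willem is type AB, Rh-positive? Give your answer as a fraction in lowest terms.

3/8

Willem's mother's ABO genotype from AB × AA: 1/2 AA, 1/2 AB.
Crossing each possibility with the father BO and summing P(type AB): 1/2·1/2 + 1/2·1/4 = 3/8.
Similarly for Rh via the mother's Rh distribution: P(Rh+) = 1.
Independent loci: 3/8 × 1 = 3/8.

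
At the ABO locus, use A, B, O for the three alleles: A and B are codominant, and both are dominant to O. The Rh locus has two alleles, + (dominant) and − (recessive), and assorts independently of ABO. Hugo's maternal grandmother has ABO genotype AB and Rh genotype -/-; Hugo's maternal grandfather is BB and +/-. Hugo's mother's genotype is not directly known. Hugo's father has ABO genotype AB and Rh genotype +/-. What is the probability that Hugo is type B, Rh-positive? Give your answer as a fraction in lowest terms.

Hugo's mother's ABO genotype from AB × BB: 1/2 AB, 1/2 BB.
Crossing each possibility with the father AB and summing P(type B): 1/2·1/4 + 1/2·1/2 = 3/8.
Similarly for Rh via the mother's Rh distribution: P(Rh+) = 5/8.
Independent loci: 3/8 × 5/8 = 15/64.

15/64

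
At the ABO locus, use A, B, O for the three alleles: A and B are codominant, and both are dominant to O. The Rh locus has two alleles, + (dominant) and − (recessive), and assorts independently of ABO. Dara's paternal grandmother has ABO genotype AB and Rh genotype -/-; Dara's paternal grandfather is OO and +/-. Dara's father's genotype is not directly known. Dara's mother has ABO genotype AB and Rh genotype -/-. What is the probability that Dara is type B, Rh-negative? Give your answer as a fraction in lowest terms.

Dara's father's ABO genotype from AB × OO: 1/2 AO, 1/2 BO.
Crossing each possibility with the mother AB and summing P(type B): 1/2·1/4 + 1/2·1/2 = 3/8.
Similarly for Rh via the father's Rh distribution: P(Rh-) = 3/4.
Independent loci: 3/8 × 3/4 = 9/32.

9/32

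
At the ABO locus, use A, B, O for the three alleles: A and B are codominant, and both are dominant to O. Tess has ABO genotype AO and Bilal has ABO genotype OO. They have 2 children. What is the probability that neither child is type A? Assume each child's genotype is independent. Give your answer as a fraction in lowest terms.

1/4

ABO cross AO × OO → 1/2 O, 1/2 A.
So P(type A) = 1/2 per child.
P(not type A) = 1/2 for one child; (1/2)^2 = 1/4.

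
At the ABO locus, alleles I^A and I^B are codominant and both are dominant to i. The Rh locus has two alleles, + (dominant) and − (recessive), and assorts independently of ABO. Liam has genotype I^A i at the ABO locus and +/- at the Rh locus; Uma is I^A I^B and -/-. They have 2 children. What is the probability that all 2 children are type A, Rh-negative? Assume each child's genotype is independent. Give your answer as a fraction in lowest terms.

1/16

ABO cross I^A i × I^A I^B → 1/2 A, 1/4 B, 1/4 AB.
Rh cross +/- × -/- → 1/2 Rh+, 1/2 Rh-; so P(type A, Rh-negative) = 1/2 × 1/2 = 1/4 per child.
All 2 independent: (1/4)^2 = 1/16.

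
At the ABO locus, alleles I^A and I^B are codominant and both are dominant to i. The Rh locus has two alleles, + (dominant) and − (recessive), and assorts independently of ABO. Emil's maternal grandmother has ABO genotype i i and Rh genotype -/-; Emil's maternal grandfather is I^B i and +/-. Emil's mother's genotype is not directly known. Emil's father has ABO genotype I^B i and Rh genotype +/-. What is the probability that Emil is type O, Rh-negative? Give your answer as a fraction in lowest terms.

9/64

Emil's mother's ABO genotype from i i × I^B i: 1/2 I^B i, 1/2 i i.
Crossing each possibility with the father I^B i and summing P(type O): 1/2·1/4 + 1/2·1/2 = 3/8.
Similarly for Rh via the mother's Rh distribution: P(Rh-) = 3/8.
Independent loci: 3/8 × 3/8 = 9/64.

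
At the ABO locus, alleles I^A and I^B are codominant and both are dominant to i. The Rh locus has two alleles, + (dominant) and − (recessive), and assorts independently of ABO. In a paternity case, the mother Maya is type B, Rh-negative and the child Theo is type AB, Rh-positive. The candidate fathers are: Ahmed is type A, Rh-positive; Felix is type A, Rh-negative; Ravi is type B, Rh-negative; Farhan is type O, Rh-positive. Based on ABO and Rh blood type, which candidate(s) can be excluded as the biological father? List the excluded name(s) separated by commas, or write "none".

Felix, Ravi, Farhan

A candidate is excluded only if no genotype consistent with his phenotype could produce a type AB, Rh-positive child with a type B, Rh-negative mother.
Felix (type A, Rh-): no genotype consistent with that phenotype can produce a type-AB Rh+ child with a type-B mother.
Ravi (type B, Rh-): no genotype consistent with that phenotype can produce a type-AB Rh+ child with a type-B mother.
Farhan (type O, Rh+): no genotype consistent with that phenotype can produce a type-AB Rh+ child with a type-B mother.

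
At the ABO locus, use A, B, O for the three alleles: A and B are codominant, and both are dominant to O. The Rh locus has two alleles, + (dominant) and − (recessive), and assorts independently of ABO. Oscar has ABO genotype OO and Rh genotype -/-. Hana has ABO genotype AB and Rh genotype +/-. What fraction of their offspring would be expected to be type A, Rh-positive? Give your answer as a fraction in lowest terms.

ABO cross OO × AB → offspring phenotypes: 1/2 A, 1/2 B.
Rh cross -/- × +/- → 1/2 Rh+, 1/2 Rh-.
Independent loci: P(type A, Rh-positive) = 1/2 × 1/2 = 1/4.

1/4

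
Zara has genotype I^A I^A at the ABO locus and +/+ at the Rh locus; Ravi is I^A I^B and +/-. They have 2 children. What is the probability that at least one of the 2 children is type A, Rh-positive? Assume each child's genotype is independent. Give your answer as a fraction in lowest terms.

ABO cross I^A I^A × I^A I^B → 1/2 A, 1/2 AB.
Rh cross +/+ × +/- → 1 Rh+; so P(type A, Rh-positive) = 1/2 × 1 = 1/2 per child.
P(none) = (1/2)^2 = 1/4; P(at least one) = 1 − 1/4 = 3/4.

3/4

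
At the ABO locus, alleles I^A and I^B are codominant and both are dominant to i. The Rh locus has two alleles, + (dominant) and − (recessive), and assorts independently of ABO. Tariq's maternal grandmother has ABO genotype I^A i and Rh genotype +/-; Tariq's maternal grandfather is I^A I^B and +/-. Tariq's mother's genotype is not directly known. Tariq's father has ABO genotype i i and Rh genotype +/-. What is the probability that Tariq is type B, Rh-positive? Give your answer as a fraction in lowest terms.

3/16

Tariq's mother's ABO genotype from I^A i × I^A I^B: 1/4 I^A I^A, 1/4 I^A I^B, 1/4 I^A i, 1/4 I^B i.
Crossing each possibility with the father i i and summing P(type B): 1/4·0 + 1/4·1/2 + 1/4·0 + 1/4·1/2 = 1/4.
Similarly for Rh via the mother's Rh distribution: P(Rh+) = 3/4.
Independent loci: 1/4 × 3/4 = 3/16.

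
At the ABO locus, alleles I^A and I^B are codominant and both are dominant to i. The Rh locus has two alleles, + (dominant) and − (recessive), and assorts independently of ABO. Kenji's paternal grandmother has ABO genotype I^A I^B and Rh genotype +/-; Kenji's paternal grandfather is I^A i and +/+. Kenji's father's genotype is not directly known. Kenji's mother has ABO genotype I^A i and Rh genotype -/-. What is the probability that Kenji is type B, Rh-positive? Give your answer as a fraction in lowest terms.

Kenji's father's ABO genotype from I^A I^B × I^A i: 1/4 I^A I^A, 1/4 I^A I^B, 1/4 I^A i, 1/4 I^B i.
Crossing each possibility with the mother I^A i and summing P(type B): 1/4·0 + 1/4·1/4 + 1/4·0 + 1/4·1/4 = 1/8.
Similarly for Rh via the father's Rh distribution: P(Rh+) = 3/4.
Independent loci: 1/8 × 3/4 = 3/32.

3/32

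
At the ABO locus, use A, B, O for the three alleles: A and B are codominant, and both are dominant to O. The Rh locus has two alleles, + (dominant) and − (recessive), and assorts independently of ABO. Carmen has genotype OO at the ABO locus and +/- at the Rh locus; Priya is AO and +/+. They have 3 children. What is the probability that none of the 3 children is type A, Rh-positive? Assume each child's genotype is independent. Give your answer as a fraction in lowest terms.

1/8

ABO cross OO × AO → 1/2 O, 1/2 A.
Rh cross +/- × +/+ → 1 Rh+; so P(type A, Rh-positive) = 1/2 × 1 = 1/2 per child.
P(not type A, Rh-positive) = 1/2 for one child; (1/2)^3 = 1/8.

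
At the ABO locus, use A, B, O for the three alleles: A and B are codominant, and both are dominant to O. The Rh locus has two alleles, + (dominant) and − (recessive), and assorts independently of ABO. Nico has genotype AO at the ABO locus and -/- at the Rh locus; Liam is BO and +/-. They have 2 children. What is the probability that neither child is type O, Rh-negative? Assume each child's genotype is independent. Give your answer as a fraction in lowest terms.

ABO cross AO × BO → 1/4 O, 1/4 A, 1/4 B, 1/4 AB.
Rh cross -/- × +/- → 1/2 Rh+, 1/2 Rh-; so P(type O, Rh-negative) = 1/4 × 1/2 = 1/8 per child.
P(not type O, Rh-negative) = 7/8 for one child; (7/8)^2 = 49/64.

49/64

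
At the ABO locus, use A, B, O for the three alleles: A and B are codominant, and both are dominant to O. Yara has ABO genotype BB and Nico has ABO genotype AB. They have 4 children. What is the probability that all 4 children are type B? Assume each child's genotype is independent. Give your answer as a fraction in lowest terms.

1/16

ABO cross BB × AB → 1/2 B, 1/2 AB.
So P(type B) = 1/2 per child.
All 4 independent: (1/2)^4 = 1/16.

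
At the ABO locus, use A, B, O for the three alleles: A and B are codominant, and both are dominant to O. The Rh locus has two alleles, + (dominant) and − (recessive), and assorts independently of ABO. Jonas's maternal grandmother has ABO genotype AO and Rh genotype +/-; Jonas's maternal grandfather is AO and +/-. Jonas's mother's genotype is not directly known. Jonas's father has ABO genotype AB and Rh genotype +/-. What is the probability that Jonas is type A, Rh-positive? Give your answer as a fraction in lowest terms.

Jonas's mother's ABO genotype from AO × AO: 1/4 AA, 1/2 AO, 1/4 OO.
Crossing each possibility with the father AB and summing P(type A): 1/4·1/2 + 1/2·1/2 + 1/4·1/2 = 1/2.
Similarly for Rh via the mother's Rh distribution: P(Rh+) = 3/4.
Independent loci: 1/2 × 3/4 = 3/8.

3/8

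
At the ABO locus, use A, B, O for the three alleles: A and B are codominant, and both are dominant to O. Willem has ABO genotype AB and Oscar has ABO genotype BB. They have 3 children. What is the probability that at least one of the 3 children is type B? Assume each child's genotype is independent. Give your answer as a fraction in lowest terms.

ABO cross AB × BB → 1/2 B, 1/2 AB.
So P(type B) = 1/2 per child.
P(none) = (1/2)^3 = 1/8; P(at least one) = 1 − 1/8 = 7/8.

7/8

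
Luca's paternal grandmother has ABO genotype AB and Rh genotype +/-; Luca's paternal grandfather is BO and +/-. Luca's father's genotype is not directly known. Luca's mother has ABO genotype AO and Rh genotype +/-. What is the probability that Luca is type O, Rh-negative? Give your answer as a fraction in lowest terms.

1/32

Luca's father's ABO genotype from AB × BO: 1/4 AB, 1/4 AO, 1/4 BB, 1/4 BO.
Crossing each possibility with the mother AO and summing P(type O): 1/4·0 + 1/4·1/4 + 1/4·0 + 1/4·1/4 = 1/8.
Similarly for Rh via the father's Rh distribution: P(Rh-) = 1/4.
Independent loci: 1/8 × 1/4 = 1/32.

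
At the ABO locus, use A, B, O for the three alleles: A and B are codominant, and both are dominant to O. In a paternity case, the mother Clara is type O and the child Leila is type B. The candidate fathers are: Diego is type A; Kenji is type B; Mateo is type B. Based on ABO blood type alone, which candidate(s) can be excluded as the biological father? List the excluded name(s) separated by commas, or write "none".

Diego

A candidate is excluded only if no genotype consistent with his phenotype could produce a type B child with a type O mother.
Diego (type A): no genotype consistent with that phenotype can produce a type-B child with a type-O mother.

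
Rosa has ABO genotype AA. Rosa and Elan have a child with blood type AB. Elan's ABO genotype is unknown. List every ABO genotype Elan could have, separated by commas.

AB, BB, BO

For each candidate genotype of Elan, check whether crossing it with AA can produce every observed child phenotype.
  AA → possible child types {A} ✗
  AB → possible child types {A, AB} ✓
  AO → possible child types {A} ✗
  BB → possible child types {AB} ✓
  BO → possible child types {A, AB} ✓
  OO → possible child types {A} ✗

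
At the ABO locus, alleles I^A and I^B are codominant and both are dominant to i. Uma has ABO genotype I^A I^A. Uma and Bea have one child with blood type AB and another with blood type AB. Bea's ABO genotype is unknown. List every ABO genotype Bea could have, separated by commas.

For each candidate genotype of Bea, check whether crossing it with I^A I^A can produce every observed child phenotype.
  I^A I^A → possible child types {A} ✗
  I^A I^B → possible child types {A, AB} ✓
  I^A i → possible child types {A} ✗
  I^B I^B → possible child types {AB} ✓
  I^B i → possible child types {A, AB} ✓
  i i → possible child types {A} ✗

I^A I^B, I^B I^B, I^B i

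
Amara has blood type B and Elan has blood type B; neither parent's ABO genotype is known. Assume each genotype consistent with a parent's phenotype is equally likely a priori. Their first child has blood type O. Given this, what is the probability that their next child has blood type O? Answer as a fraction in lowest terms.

Possible genotypes: Amara ∈ {BB, BO}; Elan ∈ {BB, BO}.
Weight each parental genotype pair by prior × P(type-O child):
  BO × BO: posterior weight 1; P(next child type O) = 1/4.
Weighted sum = 1/4.

1/4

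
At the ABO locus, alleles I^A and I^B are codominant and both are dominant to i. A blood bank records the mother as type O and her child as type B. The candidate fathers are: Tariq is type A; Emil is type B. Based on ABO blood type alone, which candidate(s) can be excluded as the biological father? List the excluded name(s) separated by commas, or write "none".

Tariq

A candidate is excluded only if no genotype consistent with his phenotype could produce a type B child with a type O mother.
Tariq (type A): no genotype consistent with that phenotype can produce a type-B child with a type-O mother.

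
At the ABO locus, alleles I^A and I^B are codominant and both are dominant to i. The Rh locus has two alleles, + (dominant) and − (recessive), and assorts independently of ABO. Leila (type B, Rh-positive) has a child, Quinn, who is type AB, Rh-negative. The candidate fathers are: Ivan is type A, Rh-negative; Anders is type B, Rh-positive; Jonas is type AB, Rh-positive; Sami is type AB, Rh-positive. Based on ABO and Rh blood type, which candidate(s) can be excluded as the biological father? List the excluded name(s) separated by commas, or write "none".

Anders

A candidate is excluded only if no genotype consistent with his phenotype could produce a type AB, Rh-negative child with a type B, Rh-positive mother.
Anders (type B, Rh+): no genotype consistent with that phenotype can produce a type-AB Rh- child with a type-B mother.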